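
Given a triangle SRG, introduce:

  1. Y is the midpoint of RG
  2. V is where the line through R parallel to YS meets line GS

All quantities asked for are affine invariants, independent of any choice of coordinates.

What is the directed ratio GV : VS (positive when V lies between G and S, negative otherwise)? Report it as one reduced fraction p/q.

Choose coordinates S = (0, 0), R = (1, 0), G = (0, 1).
1. Y is the midpoint of RG ⇒ Y = (1/2, 1/2)
2. V is where the line through R parallel to YS meets line GS ⇒ V = (0, -1)
V = G + t·(S−G) with t = 2, so GV:VS = t:(1−t) = 2:-1

GV:VS = -2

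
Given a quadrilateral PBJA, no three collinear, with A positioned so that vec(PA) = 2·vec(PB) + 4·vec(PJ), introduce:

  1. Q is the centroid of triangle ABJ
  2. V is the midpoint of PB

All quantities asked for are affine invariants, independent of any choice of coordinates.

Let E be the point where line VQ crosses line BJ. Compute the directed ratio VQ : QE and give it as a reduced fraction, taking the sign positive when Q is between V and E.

Choose coordinates P = (0, 0), B = (1, 0), J = (0, 1), A = (2, 4).
1. Q is the centroid of triangle ABJ ⇒ Q = (1, 5/3)
2. V is the midpoint of PB ⇒ V = (1/2, 0)
line VQ meets BJ at E = (8/13, 5/13)
Q = V + t·(E−V) with t = 13/3, so VQ:QE = 13/3:-10/3

VQ:QE = -13/10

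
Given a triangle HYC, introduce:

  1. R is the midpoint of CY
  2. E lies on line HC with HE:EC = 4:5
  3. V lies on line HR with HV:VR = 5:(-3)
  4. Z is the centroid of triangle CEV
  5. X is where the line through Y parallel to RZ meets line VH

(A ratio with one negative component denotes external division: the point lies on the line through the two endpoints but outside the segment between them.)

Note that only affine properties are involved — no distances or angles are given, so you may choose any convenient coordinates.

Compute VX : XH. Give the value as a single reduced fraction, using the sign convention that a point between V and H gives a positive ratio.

Work in coordinates with H = (0, 0), Y = (1, 0), C = (0, 1).
1. R is the midpoint of CY ⇒ R = (1/2, 1/2)
2. E lies on line HC with HE:EC = 4:5 ⇒ E = (0, 4/9)
3. V lies on line HR with HV:VR = 5:(-3) ⇒ V = (5/4, 5/4)
4. Z is the centroid of triangle CEV ⇒ Z = (5/12, 97/108)
5. X is where the line through Y parallel to RZ meets line VH ⇒ X = (43/52, 43/52)
X = V + t·(H−V) with t = 22/65, so VX:XH = t:(1−t) = 22/65:43/65

VX:XH = 22/43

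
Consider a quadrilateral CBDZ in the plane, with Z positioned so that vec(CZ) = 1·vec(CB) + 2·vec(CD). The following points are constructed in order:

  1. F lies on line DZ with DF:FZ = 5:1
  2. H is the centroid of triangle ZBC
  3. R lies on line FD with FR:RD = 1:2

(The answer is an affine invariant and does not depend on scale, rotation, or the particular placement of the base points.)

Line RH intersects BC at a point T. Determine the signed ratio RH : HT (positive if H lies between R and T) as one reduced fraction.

Work in coordinates with C = (0, 0), B = (1, 0), D = (0, 1), Z = (1, 2).
1. F lies on line DZ with DF:FZ = 5:1 ⇒ F = (5/6, 11/6)
2. H is the centroid of triangle ZBC ⇒ H = (2/3, 2/3)
3. R lies on line FD with FR:RD = 1:2 ⇒ R = (5/9, 14/9)
line RH meets BC at T = (3/4, 0)
H = R + t·(T−R) with t = 4/7, so RH:HT = 4/7:3/7

RH:HT = 4/3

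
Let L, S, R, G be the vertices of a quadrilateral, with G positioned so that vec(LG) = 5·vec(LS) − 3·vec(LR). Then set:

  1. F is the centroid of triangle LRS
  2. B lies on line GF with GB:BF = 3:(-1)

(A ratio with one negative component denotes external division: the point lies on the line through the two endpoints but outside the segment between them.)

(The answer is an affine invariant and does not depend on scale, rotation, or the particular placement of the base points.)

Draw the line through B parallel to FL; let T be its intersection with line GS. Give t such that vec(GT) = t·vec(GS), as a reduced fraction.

Assign L = (0, 0), S = (1, 0), R = (0, 1), G = (5, -3) — the answer is frame-independent, so this choice is without loss of generality.
1. F is the centroid of triangle LRS ⇒ F = (1/3, 1/3)
2. B lies on line GF with GB:BF = 3:(-1) ⇒ B = (-2, 2)
through B parallel to FL: direction (-1/3, -1/3); meets GS at T = (-13/7, 15/7)
T = G + t·(S−G) with t = 12/7

t = 12/7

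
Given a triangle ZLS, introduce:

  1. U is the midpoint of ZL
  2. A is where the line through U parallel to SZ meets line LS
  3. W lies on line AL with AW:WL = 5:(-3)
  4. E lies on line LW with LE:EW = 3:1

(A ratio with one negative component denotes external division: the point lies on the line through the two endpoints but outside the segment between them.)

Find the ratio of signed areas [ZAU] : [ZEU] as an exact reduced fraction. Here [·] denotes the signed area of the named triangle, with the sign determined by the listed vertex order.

[ZAU]:[ZEU] = -8/9

Choose coordinates Z = (0, 0), L = (1, 0), S = (0, 1).
1. U is the midpoint of ZL ⇒ U = (1/2, 0)
2. A is where the line through U parallel to SZ meets line LS ⇒ A = (1/2, 1/2)
3. W lies on line AL with AW:WL = 5:(-3) ⇒ W = (7/4, -3/4)
4. E lies on line LW with LE:EW = 3:1 ⇒ E = (25/16, -9/16)
2·[ZAU] = -1/4, 2·[ZEU] = 9/32
[ZAU]:[ZEU] = -1/4:9/32 = -8/9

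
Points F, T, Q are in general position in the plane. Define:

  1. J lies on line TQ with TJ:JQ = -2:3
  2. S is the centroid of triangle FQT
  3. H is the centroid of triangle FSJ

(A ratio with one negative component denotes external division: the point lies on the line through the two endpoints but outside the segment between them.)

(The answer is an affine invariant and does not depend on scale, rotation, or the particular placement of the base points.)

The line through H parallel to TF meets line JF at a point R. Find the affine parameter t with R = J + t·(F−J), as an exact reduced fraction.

Choose coordinates F = (0, 0), T = (1, 0), Q = (0, 1).
1. J lies on line TQ with TJ:JQ = -2:3 ⇒ J = (3, -2)
2. S is the centroid of triangle FQT ⇒ S = (1/3, 1/3)
3. H is the centroid of triangle FSJ ⇒ H = (10/9, -5/9)
through H parallel to TF: direction (-1, 0); meets JF at R = (5/6, -5/9)
R = J + t·(F−J) with t = 13/18

t = 13/18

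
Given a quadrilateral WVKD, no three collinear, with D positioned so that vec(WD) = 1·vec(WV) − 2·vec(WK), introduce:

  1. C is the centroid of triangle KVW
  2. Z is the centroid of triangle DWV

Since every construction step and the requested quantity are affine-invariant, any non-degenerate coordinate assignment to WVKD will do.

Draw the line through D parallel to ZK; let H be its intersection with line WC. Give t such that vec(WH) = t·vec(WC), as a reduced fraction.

Assign W = (0, 0), V = (1, 0), K = (0, 1), D = (1, -2) — the answer is frame-independent, so this choice is without loss of generality.
1. C is the centroid of triangle KVW ⇒ C = (1/3, 1/3)
2. Z is the centroid of triangle DWV ⇒ Z = (2/3, -2/3)
through D parallel to ZK: direction (-2/3, 5/3); meets WC at H = (1/7, 1/7)
H = W + t·(C−W) with t = 3/7

t = 3/7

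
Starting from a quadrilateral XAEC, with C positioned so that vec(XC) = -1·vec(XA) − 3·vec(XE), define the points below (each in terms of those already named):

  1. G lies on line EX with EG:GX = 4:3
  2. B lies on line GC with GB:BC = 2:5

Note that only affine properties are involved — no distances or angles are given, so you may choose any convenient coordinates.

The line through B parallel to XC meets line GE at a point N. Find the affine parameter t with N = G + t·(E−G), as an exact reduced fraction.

t = -3/14

Set X = (0, 0), A = (1, 0), E = (0, 1), C = (-1, -3); any affine frame gives the same invariant.
1. G lies on line EX with EG:GX = 4:3 ⇒ G = (0, 3/7)
2. B lies on line GC with GB:BC = 2:5 ⇒ B = (-2/7, -27/49)
through B parallel to XC: direction (-1, -3); meets GE at N = (0, 15/49)
N = G + t·(E−G) with t = -3/14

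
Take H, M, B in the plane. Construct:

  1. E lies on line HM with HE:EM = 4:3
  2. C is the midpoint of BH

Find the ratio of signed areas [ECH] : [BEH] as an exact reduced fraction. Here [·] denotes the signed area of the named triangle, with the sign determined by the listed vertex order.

Assign H = (0, 0), M = (1, 0), B = (0, 1) — the answer is frame-independent, so this choice is without loss of generality.
1. E lies on line HM with HE:EM = 4:3 ⇒ E = (4/7, 0)
2. C is the midpoint of BH ⇒ C = (0, 1/2)
2·[ECH] = 2/7, 2·[BEH] = -4/7
[ECH]:[BEH] = 2/7:-4/7 = -1/2

[ECH]:[BEH] = -1/2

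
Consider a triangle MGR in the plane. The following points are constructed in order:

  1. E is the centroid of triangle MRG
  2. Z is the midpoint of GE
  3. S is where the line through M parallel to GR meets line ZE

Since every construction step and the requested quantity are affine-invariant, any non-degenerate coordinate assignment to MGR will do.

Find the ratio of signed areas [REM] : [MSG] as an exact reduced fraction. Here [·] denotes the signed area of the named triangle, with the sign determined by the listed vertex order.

Assign M = (0, 0), G = (1, 0), R = (0, 1) — the answer is frame-independent, so this choice is without loss of generality.
1. E is the centroid of triangle MRG ⇒ E = (1/3, 1/3)
2. Z is the midpoint of GE ⇒ Z = (2/3, 1/6)
3. S is where the line through M parallel to GR meets line ZE ⇒ S = (-1, 1)
2·[REM] = -1/3, 2·[MSG] = -1
[REM]:[MSG] = -1/3:-1 = 1/3

[REM]:[MSG] = 1/3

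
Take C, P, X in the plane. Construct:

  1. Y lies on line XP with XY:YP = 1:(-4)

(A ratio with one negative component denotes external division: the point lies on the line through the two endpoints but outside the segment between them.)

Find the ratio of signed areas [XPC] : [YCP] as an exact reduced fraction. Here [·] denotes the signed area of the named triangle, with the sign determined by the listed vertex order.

[XPC]:[YCP] = -3/4

Assign C = (0, 0), P = (1, 0), X = (0, 1) — the answer is frame-independent, so this choice is without loss of generality.
1. Y lies on line XP with XY:YP = 1:(-4) ⇒ Y = (-1/3, 4/3)
2·[XPC] = -1, 2·[YCP] = 4/3
[XPC]:[YCP] = -1:4/3 = -3/4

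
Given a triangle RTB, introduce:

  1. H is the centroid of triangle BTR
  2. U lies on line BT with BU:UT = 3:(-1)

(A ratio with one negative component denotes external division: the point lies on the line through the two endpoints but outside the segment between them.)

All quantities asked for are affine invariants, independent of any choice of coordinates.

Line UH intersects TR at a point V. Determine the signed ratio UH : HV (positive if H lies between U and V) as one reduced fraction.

Set R = (0, 0), T = (1, 0), B = (0, 1); any affine frame gives the same invariant.
1. H is the centroid of triangle BTR ⇒ H = (1/3, 1/3)
2. U lies on line BT with BU:UT = 3:(-1) ⇒ U = (3/2, -1/2)
line UH meets TR at V = (4/5, 0)
H = U + t·(V−U) with t = 5/3, so UH:HV = 5/3:-2/3

UH:HV = -5/2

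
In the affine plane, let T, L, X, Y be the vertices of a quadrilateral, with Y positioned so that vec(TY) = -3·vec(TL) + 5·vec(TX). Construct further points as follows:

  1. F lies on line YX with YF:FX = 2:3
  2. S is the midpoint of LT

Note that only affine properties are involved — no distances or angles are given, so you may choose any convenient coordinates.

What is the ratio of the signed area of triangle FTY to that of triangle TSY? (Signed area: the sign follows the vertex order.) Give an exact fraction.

[FTY]:[TSY] = -12/25

Set T = (0, 0), L = (1, 0), X = (0, 1), Y = (-3, 5); any affine frame gives the same invariant.
1. F lies on line YX with YF:FX = 2:3 ⇒ F = (-9/5, 17/5)
2. S is the midpoint of LT ⇒ S = (1/2, 0)
2·[FTY] = -6/5, 2·[TSY] = 5/2
[FTY]:[TSY] = -6/5:5/2 = -12/25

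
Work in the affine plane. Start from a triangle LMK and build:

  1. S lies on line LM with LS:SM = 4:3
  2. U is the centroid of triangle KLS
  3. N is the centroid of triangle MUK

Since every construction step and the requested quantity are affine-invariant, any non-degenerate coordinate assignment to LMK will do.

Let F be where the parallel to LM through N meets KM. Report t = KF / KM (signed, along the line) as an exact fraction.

t = 5/9

Assign L = (0, 0), M = (1, 0), K = (0, 1) — the answer is frame-independent, so this choice is without loss of generality.
1. S lies on line LM with LS:SM = 4:3 ⇒ S = (4/7, 0)
2. U is the centroid of triangle KLS ⇒ U = (4/21, 1/3)
3. N is the centroid of triangle MUK ⇒ N = (25/63, 4/9)
through N parallel to LM: direction (1, 0); meets KM at F = (5/9, 4/9)
F = K + t·(M−K) with t = 5/9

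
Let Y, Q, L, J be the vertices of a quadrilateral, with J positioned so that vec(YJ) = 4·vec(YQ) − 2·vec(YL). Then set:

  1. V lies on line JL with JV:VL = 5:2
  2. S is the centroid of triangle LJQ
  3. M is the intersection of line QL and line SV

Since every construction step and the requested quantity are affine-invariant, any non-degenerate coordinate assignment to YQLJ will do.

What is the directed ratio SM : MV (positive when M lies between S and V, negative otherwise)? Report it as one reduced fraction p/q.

Set Y = (0, 0), Q = (1, 0), L = (0, 1), J = (4, -2); any affine frame gives the same invariant.
1. V lies on line JL with JV:VL = 5:2 ⇒ V = (8/7, 1/7)
2. S is the centroid of triangle LJQ ⇒ S = (5/3, -1/3)
3. M is the intersection of line QL and line SV ⇒ M = (-2, 3)
M = S + t·(V−S) with t = 7, so SM:MV = t:(1−t) = 7:-6

SM:MV = -7/6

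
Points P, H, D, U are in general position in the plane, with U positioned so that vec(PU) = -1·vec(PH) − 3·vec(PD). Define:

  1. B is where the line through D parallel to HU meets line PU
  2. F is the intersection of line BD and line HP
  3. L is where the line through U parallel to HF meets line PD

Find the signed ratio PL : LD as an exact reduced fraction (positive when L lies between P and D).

PL:LD = -3/4

Choose coordinates P = (0, 0), H = (1, 0), D = (0, 1), U = (-1, -3).
1. B is where the line through D parallel to HU meets line PU ⇒ B = (2/3, 2)
2. F is the intersection of line BD and line HP ⇒ F = (-2/3, 0)
3. L is where the line through U parallel to HF meets line PD ⇒ L = (0, -3)
L = P + t·(D−P) with t = -3, so PL:LD = t:(1−t) = -3:4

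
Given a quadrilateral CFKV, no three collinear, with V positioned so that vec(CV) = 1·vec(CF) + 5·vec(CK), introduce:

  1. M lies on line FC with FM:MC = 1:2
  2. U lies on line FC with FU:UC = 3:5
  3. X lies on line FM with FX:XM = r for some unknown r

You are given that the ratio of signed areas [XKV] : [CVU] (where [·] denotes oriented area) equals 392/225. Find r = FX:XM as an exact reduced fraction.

r = -1/4

Set C = (0, 0), F = (1, 0), K = (0, 1), V = (1, 5); any affine frame gives the same invariant.
1. M lies on line FC with FM:MC = 1:2 ⇒ M = (2/3, 0)
2. U lies on line FC with FU:UC = 3:5 ⇒ U = (5/8, 0)
3. With FX:XM = r, write λ = r/(r+1) so X = F + λ·(M−F); X is affine-linear in λ
Every point depending on X is an affine combination of X and λ-independent points, so each such coordinate is linear in λ; the λ² term in each signed area is a multiple of (M−F)×(M−F) = 0, so 2·[XKV] and 2·[CVU] are each linear in λ. Evaluating at λ=0 and λ=1:
  2·[XKV] = 4/3·λ − 5,   2·[CVU] = -25/8
So [XKV]:[CVU] = (4/3·λ − 5) / (-25/8). Setting this equal to 392/225:
  4/3·λ − 5 = 392/225·(-25/8)  ⇒  λ = -1/3
Then r = λ/(1−λ) = (-1/3)/(4/3) = -1/4. Check: with r = -1/4, X = (10/9, 0) and [XKV]:[CVU] = 392/225 as required.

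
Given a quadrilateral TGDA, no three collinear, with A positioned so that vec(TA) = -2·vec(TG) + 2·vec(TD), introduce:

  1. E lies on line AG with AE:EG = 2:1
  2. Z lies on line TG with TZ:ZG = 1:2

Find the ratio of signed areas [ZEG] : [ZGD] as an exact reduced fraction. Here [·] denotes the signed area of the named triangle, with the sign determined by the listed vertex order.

[ZEG]:[ZGD] = -2/3

Choose coordinates T = (0, 0), G = (1, 0), D = (0, 1), A = (-2, 2).
1. E lies on line AG with AE:EG = 2:1 ⇒ E = (0, 2/3)
2. Z lies on line TG with TZ:ZG = 1:2 ⇒ Z = (1/3, 0)
2·[ZEG] = -4/9, 2·[ZGD] = 2/3
[ZEG]:[ZGD] = -4/9:2/3 = -2/3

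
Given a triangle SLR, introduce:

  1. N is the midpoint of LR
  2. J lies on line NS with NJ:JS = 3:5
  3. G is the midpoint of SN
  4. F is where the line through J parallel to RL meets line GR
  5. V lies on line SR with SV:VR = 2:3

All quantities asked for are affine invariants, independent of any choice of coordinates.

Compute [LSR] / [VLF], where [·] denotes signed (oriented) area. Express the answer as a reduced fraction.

[LSR]:[VLF] = -80/9

Set S = (0, 0), L = (1, 0), R = (0, 1); any affine frame gives the same invariant.
1. N is the midpoint of LR ⇒ N = (1/2, 1/2)
2. J lies on line NS with NJ:JS = 3:5 ⇒ J = (5/16, 5/16)
3. G is the midpoint of SN ⇒ G = (1/4, 1/4)
4. F is where the line through J parallel to RL meets line GR ⇒ F = (3/16, 7/16)
5. V lies on line SR with SV:VR = 2:3 ⇒ V = (0, 2/5)
2·[LSR] = -1, 2·[VLF] = 9/80
[LSR]:[VLF] = -1:9/80 = -80/9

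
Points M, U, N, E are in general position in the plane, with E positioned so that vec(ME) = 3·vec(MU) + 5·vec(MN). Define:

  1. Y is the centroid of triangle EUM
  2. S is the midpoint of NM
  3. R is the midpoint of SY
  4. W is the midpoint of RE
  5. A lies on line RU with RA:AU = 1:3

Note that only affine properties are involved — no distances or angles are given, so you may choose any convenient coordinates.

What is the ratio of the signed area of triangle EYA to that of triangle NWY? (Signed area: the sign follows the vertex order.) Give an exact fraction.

Work in coordinates with M = (0, 0), U = (1, 0), N = (0, 1), E = (3, 5).
1. Y is the centroid of triangle EUM ⇒ Y = (4/3, 5/3)
2. S is the midpoint of NM ⇒ S = (0, 1/2)
3. R is the midpoint of SY ⇒ R = (2/3, 13/12)
4. W is the midpoint of RE ⇒ W = (11/6, 73/24)
5. A lies on line RU with RA:AU = 1:3 ⇒ A = (3/4, 13/16)
2·[EYA] = -25/48, 2·[NWY] = -3/2
[EYA]:[NWY] = -25/48:-3/2 = 25/72

[EYA]:[NWY] = 25/72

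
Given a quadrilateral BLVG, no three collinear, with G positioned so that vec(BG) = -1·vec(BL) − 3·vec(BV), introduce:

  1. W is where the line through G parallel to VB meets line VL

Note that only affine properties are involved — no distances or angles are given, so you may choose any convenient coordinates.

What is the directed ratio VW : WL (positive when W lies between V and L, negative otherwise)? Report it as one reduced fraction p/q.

Set B = (0, 0), L = (1, 0), V = (0, 1), G = (-1, -3); any affine frame gives the same invariant.
1. W is where the line through G parallel to VB meets line VL ⇒ W = (-1, 2)
W = V + t·(L−V) with t = -1, so VW:WL = t:(1−t) = -1:2

VW:WL = -1/2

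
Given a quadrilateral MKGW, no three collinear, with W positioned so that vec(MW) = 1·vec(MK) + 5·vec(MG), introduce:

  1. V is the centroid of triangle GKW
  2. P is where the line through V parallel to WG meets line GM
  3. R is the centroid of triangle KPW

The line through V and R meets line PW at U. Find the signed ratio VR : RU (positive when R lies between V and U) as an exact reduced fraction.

Assign M = (0, 0), K = (1, 0), G = (0, 1), W = (1, 5) — the answer is frame-independent, so this choice is without loss of generality.
1. V is the centroid of triangle GKW ⇒ V = (2/3, 2)
2. P is where the line through V parallel to WG meets line GM ⇒ P = (0, -2/3)
3. R is the centroid of triangle KPW ⇒ R = (2/3, 13/9)
line VR meets PW at U = (2/3, 28/9)
R = V + t·(U−V) with t = -1/2, so VR:RU = -1/2:3/2

VR:RU = -1/3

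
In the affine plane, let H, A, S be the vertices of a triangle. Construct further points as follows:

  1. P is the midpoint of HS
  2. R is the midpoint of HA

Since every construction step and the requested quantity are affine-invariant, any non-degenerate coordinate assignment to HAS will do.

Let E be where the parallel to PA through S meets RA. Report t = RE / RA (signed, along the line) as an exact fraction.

Set H = (0, 0), A = (1, 0), S = (0, 1); any affine frame gives the same invariant.
1. P is the midpoint of HS ⇒ P = (0, 1/2)
2. R is the midpoint of HA ⇒ R = (1/2, 0)
through S parallel to PA: direction (1, -1/2); meets RA at E = (2, 0)
E = R + t·(A−R) with t = 3

t = 3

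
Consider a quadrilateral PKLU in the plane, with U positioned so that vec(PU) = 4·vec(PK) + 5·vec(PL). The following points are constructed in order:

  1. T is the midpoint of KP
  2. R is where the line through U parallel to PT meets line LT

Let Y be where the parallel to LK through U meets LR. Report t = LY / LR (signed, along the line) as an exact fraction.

t = 4

Choose coordinates P = (0, 0), K = (1, 0), L = (0, 1), U = (4, 5).
1. T is the midpoint of KP ⇒ T = (1/2, 0)
2. R is where the line through U parallel to PT meets line LT ⇒ R = (-2, 5)
through U parallel to LK: direction (1, -1); meets LR at Y = (-8, 17)
Y = L + t·(R−L) with t = 4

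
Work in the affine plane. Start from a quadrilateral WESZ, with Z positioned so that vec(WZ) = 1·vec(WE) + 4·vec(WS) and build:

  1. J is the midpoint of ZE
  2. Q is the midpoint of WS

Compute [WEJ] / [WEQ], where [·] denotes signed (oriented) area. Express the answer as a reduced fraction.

[WEJ]:[WEQ] = 4

Choose coordinates W = (0, 0), E = (1, 0), S = (0, 1), Z = (1, 4).
1. J is the midpoint of ZE ⇒ J = (1, 2)
2. Q is the midpoint of WS ⇒ Q = (0, 1/2)
2·[WEJ] = 2, 2·[WEQ] = 1/2
[WEJ]:[WEQ] = 2:1/2 = 4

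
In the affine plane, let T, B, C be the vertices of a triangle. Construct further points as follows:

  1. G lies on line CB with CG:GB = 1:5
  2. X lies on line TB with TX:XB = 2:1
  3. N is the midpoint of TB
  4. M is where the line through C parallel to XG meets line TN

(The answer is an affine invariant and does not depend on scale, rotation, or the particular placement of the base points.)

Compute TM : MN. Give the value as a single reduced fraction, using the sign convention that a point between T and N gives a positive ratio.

Assign T = (0, 0), B = (1, 0), C = (0, 1) — the answer is frame-independent, so this choice is without loss of generality.
1. G lies on line CB with CG:GB = 1:5 ⇒ G = (1/6, 5/6)
2. X lies on line TB with TX:XB = 2:1 ⇒ X = (2/3, 0)
3. N is the midpoint of TB ⇒ N = (1/2, 0)
4. M is where the line through C parallel to XG meets line TN ⇒ M = (3/5, 0)
M = T + t·(N−T) with t = 6/5, so TM:MN = t:(1−t) = 6/5:-1/5

TM:MN = -6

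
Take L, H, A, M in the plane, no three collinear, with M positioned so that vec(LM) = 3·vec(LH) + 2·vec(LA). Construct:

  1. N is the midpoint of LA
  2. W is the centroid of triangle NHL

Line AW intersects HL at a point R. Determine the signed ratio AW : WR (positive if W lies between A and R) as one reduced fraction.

Choose coordinates L = (0, 0), H = (1, 0), A = (0, 1), M = (3, 2).
1. N is the midpoint of LA ⇒ N = (0, 1/2)
2. W is the centroid of triangle NHL ⇒ W = (1/3, 1/6)
line AW meets HL at R = (2/5, 0)
W = A + t·(R−A) with t = 5/6, so AW:WR = 5/6:1/6

AW:WR = 5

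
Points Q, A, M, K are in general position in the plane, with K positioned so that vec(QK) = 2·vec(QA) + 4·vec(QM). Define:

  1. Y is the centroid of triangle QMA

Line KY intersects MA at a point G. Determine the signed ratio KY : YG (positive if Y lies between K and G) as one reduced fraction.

KY:YG = -16

Choose coordinates Q = (0, 0), A = (1, 0), M = (0, 1), K = (2, 4).
1. Y is the centroid of triangle QMA ⇒ Y = (1/3, 1/3)
line KY meets MA at G = (7/16, 9/16)
Y = K + t·(G−K) with t = 16/15, so KY:YG = 16/15:-1/15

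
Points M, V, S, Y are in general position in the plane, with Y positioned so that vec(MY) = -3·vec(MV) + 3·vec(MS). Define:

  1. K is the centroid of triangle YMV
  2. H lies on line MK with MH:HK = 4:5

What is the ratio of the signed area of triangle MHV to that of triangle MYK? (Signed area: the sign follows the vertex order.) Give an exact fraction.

Choose coordinates M = (0, 0), V = (1, 0), S = (0, 1), Y = (-3, 3).
1. K is the centroid of triangle YMV ⇒ K = (-2/3, 1)
2. H lies on line MK with MH:HK = 4:5 ⇒ H = (-8/27, 4/9)
2·[MHV] = -4/9, 2·[MYK] = -1
[MHV]:[MYK] = -4/9:-1 = 4/9

[MHV]:[MYK] = 4/9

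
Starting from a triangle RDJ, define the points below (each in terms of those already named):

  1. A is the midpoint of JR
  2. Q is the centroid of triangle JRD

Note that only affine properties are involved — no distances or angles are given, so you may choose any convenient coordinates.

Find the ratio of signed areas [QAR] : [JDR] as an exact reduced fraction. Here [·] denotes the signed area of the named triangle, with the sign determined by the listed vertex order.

[QAR]:[JDR] = -1/6

Work in coordinates with R = (0, 0), D = (1, 0), J = (0, 1).
1. A is the midpoint of JR ⇒ A = (0, 1/2)
2. Q is the centroid of triangle JRD ⇒ Q = (1/3, 1/3)
2·[QAR] = 1/6, 2·[JDR] = -1
[QAR]:[JDR] = 1/6:-1 = -1/6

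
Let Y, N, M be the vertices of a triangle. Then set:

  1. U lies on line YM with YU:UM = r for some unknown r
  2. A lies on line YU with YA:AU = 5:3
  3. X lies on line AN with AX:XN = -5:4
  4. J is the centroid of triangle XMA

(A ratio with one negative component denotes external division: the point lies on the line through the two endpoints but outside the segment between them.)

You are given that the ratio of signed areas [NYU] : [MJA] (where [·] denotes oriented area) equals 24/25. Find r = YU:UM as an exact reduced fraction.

r = 4

Set Y = (0, 0), N = (1, 0), M = (0, 1); any affine frame gives the same invariant.
1. With YU:UM = r, write λ = r/(r+1) so U = Y + λ·(M−Y); U is affine-linear in λ
2. A lies on line YU with YA:AU = 5:3 ⇒ A is an affine combination of earlier points and hence also affine-linear in λ
3. X lies on line AN with AX:XN = -5:4 ⇒ X is an affine combination of earlier points and hence also affine-linear in λ
4. J is the centroid of triangle XMA ⇒ J is an affine combination of earlier points and hence also affine-linear in λ
Every point depending on U is an affine combination of U and λ-independent points, so each such coordinate is linear in λ; the λ² term in each signed area is a multiple of (M−Y)×(M−Y) = 0, so 2·[NYU] and 2·[MJA] are each linear in λ. Evaluating at λ=0 and λ=1:
  2·[NYU] = −λ,   2·[MJA] = 25/24·λ − 5/3
So [NYU]:[MJA] = (−λ) / (25/24·λ − 5/3). Setting this equal to 24/25:
  −λ = 24/25·(25/24·λ − 5/3)  ⇒  λ = 4/5
Then r = λ/(1−λ) = (4/5)/(1/5) = 4. Check: with r = 4, U = (0, 4/5) and [NYU]:[MJA] = 24/25 as required.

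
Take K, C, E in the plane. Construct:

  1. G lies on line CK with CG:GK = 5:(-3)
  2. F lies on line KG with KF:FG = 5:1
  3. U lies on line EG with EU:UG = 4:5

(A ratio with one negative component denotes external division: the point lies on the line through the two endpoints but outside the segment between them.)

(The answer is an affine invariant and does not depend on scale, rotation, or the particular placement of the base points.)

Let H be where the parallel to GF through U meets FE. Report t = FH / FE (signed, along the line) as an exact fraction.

t = 5/9

Assign K = (0, 0), C = (1, 0), E = (0, 1) — the answer is frame-independent, so this choice is without loss of generality.
1. G lies on line CK with CG:GK = 5:(-3) ⇒ G = (-3/2, 0)
2. F lies on line KG with KF:FG = 5:1 ⇒ F = (-5/4, 0)
3. U lies on line EG with EU:UG = 4:5 ⇒ U = (-2/3, 5/9)
through U parallel to GF: direction (1/4, 0); meets FE at H = (-5/9, 5/9)
H = F + t·(E−F) with t = 5/9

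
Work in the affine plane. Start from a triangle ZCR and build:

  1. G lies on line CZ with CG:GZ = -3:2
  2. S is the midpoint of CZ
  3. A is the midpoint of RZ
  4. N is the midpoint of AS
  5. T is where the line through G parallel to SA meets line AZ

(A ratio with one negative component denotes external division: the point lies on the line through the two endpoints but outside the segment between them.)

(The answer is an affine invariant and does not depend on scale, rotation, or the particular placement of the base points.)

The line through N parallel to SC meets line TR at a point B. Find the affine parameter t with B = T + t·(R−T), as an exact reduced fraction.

t = 3/4

Assign Z = (0, 0), C = (1, 0), R = (0, 1) — the answer is frame-independent, so this choice is without loss of generality.
1. G lies on line CZ with CG:GZ = -3:2 ⇒ G = (-2, 0)
2. S is the midpoint of CZ ⇒ S = (1/2, 0)
3. A is the midpoint of RZ ⇒ A = (0, 1/2)
4. N is the midpoint of AS ⇒ N = (1/4, 1/4)
5. T is where the line through G parallel to SA meets line AZ ⇒ T = (0, -2)
through N parallel to SC: direction (1/2, 0); meets TR at B = (0, 1/4)
B = T + t·(R−T) with t = 3/4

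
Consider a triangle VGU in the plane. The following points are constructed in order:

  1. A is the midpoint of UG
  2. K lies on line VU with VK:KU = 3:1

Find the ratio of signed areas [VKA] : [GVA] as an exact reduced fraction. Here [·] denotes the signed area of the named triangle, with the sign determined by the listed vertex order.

Work in coordinates with V = (0, 0), G = (1, 0), U = (0, 1).
1. A is the midpoint of UG ⇒ A = (1/2, 1/2)
2. K lies on line VU with VK:KU = 3:1 ⇒ K = (0, 3/4)
2·[VKA] = -3/8, 2·[GVA] = -1/2
[VKA]:[GVA] = -3/8:-1/2 = 3/4

[VKA]:[GVA] = 3/4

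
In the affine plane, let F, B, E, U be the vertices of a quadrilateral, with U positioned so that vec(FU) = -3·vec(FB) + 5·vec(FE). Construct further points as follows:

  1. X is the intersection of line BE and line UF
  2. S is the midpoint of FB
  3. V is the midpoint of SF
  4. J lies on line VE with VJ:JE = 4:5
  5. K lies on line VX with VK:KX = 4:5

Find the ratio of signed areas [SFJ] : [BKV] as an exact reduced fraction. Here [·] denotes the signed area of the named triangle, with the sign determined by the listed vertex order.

[SFJ]:[BKV] = -4/15

Work in coordinates with F = (0, 0), B = (1, 0), E = (0, 1), U = (-3, 5).
1. X is the intersection of line BE and line UF ⇒ X = (-3/2, 5/2)
2. S is the midpoint of FB ⇒ S = (1/2, 0)
3. V is the midpoint of SF ⇒ V = (1/4, 0)
4. J lies on line VE with VJ:JE = 4:5 ⇒ J = (5/36, 4/9)
5. K lies on line VX with VK:KX = 4:5 ⇒ K = (-19/36, 10/9)
2·[SFJ] = -2/9, 2·[BKV] = 5/6
[SFJ]:[BKV] = -2/9:5/6 = -4/15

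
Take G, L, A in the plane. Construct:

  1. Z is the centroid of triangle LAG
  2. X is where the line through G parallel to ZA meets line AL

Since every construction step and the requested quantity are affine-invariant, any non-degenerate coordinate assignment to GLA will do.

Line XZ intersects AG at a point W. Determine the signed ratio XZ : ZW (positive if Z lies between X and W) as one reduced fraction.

XZ:ZW = -4

Work in coordinates with G = (0, 0), L = (1, 0), A = (0, 1).
1. Z is the centroid of triangle LAG ⇒ Z = (1/3, 1/3)
2. X is where the line through G parallel to ZA meets line AL ⇒ X = (-1, 2)
line XZ meets AG at W = (0, 3/4)
Z = X + t·(W−X) with t = 4/3, so XZ:ZW = 4/3:-1/3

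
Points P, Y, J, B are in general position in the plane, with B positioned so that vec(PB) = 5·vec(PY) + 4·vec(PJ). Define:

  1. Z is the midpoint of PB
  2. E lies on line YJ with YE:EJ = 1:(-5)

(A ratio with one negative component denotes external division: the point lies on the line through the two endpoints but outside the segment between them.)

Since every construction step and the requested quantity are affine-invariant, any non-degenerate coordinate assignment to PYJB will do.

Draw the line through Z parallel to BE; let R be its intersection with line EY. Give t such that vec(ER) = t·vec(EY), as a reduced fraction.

Choose coordinates P = (0, 0), Y = (1, 0), J = (0, 1), B = (5, 4).
1. Z is the midpoint of PB ⇒ Z = (5/2, 2)
2. E lies on line YJ with YE:EJ = 1:(-5) ⇒ E = (5/4, -1/4)
through Z parallel to BE: direction (-15/4, -17/4); meets EY at R = (55/64, 9/64)
R = E + t·(Y−E) with t = 25/16

t = 25/16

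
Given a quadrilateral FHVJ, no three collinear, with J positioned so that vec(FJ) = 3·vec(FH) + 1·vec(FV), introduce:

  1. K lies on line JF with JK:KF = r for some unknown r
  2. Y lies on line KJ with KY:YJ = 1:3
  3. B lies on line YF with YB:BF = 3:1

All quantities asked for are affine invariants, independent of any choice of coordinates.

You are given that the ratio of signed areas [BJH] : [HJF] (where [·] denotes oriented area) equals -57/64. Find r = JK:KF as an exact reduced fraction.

Assign F = (0, 0), H = (1, 0), V = (0, 1), J = (3, 1) — the answer is frame-independent, so this choice is without loss of generality.
1. With JK:KF = r, write λ = r/(r+1) so K = J + λ·(F−J); K is affine-linear in λ
2. Y lies on line KJ with KY:YJ = 1:3 ⇒ Y is an affine combination of earlier points and hence also affine-linear in λ
3. B lies on line YF with YB:BF = 3:1 ⇒ B is an affine combination of earlier points and hence also affine-linear in λ
Every point depending on K is an affine combination of K and λ-independent points, so each such coordinate is linear in λ; the λ² term in each signed area is a multiple of (F−J)×(F−J) = 0, so 2·[BJH] and 2·[HJF] are each linear in λ. Evaluating at λ=0 and λ=1:
  2·[BJH] = -3/16·λ − 3/4,   2·[HJF] = 1
So [BJH]:[HJF] = (-3/16·λ − 3/4) / (1). Setting this equal to -57/64:
  -3/16·λ − 3/4 = -57/64·(1)  ⇒  λ = 3/4
Then r = λ/(1−λ) = (3/4)/(1/4) = 3. Check: with r = 3, K = (3/4, 1/4) and [BJH]:[HJF] = -57/64 as required.

r = 3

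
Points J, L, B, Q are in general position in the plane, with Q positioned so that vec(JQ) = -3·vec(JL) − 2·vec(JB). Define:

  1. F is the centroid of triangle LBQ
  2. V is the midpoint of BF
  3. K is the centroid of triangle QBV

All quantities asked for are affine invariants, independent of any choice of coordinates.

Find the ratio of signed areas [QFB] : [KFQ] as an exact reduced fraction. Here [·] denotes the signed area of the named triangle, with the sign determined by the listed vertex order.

Assign J = (0, 0), L = (1, 0), B = (0, 1), Q = (-3, -2) — the answer is frame-independent, so this choice is without loss of generality.
1. F is the centroid of triangle LBQ ⇒ F = (-2/3, -1/3)
2. V is the midpoint of BF ⇒ V = (-1/3, 1/3)
3. K is the centroid of triangle QBV ⇒ K = (-10/9, -2/9)
2·[QFB] = 2, 2·[KFQ] = -1
[QFB]:[KFQ] = 2:-1 = -2

[QFB]:[KFQ] = -2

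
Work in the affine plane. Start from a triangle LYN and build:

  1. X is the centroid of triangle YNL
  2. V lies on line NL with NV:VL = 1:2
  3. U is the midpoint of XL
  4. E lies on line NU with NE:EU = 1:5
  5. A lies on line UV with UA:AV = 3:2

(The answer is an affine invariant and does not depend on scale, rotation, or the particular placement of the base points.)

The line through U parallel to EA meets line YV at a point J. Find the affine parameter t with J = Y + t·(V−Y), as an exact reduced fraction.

t = 174/199

Set L = (0, 0), Y = (1, 0), N = (0, 1); any affine frame gives the same invariant.
1. X is the centroid of triangle YNL ⇒ X = (1/3, 1/3)
2. V lies on line NL with NV:VL = 1:2 ⇒ V = (0, 2/3)
3. U is the midpoint of XL ⇒ U = (1/6, 1/6)
4. E lies on line NU with NE:EU = 1:5 ⇒ E = (1/36, 31/36)
5. A lies on line UV with UA:AV = 3:2 ⇒ A = (1/15, 7/15)
through U parallel to EA: direction (7/180, -71/180); meets YV at J = (25/199, 116/199)
J = Y + t·(V−Y) with t = 174/199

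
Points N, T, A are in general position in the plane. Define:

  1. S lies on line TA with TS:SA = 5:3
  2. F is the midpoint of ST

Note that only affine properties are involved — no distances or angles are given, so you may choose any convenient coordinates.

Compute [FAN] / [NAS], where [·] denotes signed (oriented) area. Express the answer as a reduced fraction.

[FAN]:[NAS] = -11/6

Work in coordinates with N = (0, 0), T = (1, 0), A = (0, 1).
1. S lies on line TA with TS:SA = 5:3 ⇒ S = (3/8, 5/8)
2. F is the midpoint of ST ⇒ F = (11/16, 5/16)
2·[FAN] = 11/16, 2·[NAS] = -3/8
[FAN]:[NAS] = 11/16:-3/8 = -11/6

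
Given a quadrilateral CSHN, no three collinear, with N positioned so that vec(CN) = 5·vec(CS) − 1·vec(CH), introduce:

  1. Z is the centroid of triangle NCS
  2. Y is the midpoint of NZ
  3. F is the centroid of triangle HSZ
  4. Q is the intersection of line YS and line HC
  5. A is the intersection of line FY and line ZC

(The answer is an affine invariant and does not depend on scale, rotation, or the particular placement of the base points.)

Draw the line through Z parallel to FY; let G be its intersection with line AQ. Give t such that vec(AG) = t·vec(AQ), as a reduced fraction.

t = 9/14

Choose coordinates C = (0, 0), S = (1, 0), H = (0, 1), N = (5, -1).
1. Z is the centroid of triangle NCS ⇒ Z = (2, -1/3)
2. Y is the midpoint of NZ ⇒ Y = (7/2, -2/3)
3. F is the centroid of triangle HSZ ⇒ F = (1, 2/9)
4. Q is the intersection of line YS and line HC ⇒ Q = (0, 4/15)
5. A is the intersection of line FY and line ZC ⇒ A = (52/17, -26/51)
through Z parallel to FY: direction (5/2, -8/9); meets AQ at G = (130/119, -19/1785)
G = A + t·(Q−A) with t = 9/14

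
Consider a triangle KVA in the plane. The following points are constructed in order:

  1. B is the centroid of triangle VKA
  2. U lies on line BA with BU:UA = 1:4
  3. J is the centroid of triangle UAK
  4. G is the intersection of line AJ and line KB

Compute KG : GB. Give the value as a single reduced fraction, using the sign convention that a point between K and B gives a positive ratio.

Set K = (0, 0), V = (1, 0), A = (0, 1); any affine frame gives the same invariant.
1. B is the centroid of triangle VKA ⇒ B = (1/3, 1/3)
2. U lies on line BA with BU:UA = 1:4 ⇒ U = (4/15, 7/15)
3. J is the centroid of triangle UAK ⇒ J = (4/45, 22/45)
4. G is the intersection of line AJ and line KB ⇒ G = (4/27, 4/27)
G = K + t·(B−K) with t = 4/9, so KG:GB = t:(1−t) = 4/9:5/9

KG:GB = 4/5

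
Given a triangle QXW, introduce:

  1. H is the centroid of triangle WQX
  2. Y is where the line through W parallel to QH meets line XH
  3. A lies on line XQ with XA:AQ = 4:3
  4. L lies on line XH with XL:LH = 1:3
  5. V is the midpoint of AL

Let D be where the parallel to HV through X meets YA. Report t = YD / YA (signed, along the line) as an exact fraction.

Assign Q = (0, 0), X = (1, 0), W = (0, 1) — the answer is frame-independent, so this choice is without loss of generality.
1. H is the centroid of triangle WQX ⇒ H = (1/3, 1/3)
2. Y is where the line through W parallel to QH meets line XH ⇒ Y = (-1/3, 2/3)
3. A lies on line XQ with XA:AQ = 4:3 ⇒ A = (3/7, 0)
4. L lies on line XH with XL:LH = 1:3 ⇒ L = (5/6, 1/12)
5. V is the midpoint of AL ⇒ V = (53/84, 1/24)
through X parallel to HV: direction (25/84, -7/24); meets YA at D = (121/21, -14/3)
D = Y + t·(A−Y) with t = 8

t = 8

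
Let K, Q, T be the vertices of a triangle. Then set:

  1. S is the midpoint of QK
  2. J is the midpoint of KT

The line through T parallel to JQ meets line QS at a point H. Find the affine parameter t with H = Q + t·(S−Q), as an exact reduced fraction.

t = -2

Work in coordinates with K = (0, 0), Q = (1, 0), T = (0, 1).
1. S is the midpoint of QK ⇒ S = (1/2, 0)
2. J is the midpoint of KT ⇒ J = (0, 1/2)
through T parallel to JQ: direction (1, -1/2); meets QS at H = (2, 0)
H = Q + t·(S−Q) with t = -2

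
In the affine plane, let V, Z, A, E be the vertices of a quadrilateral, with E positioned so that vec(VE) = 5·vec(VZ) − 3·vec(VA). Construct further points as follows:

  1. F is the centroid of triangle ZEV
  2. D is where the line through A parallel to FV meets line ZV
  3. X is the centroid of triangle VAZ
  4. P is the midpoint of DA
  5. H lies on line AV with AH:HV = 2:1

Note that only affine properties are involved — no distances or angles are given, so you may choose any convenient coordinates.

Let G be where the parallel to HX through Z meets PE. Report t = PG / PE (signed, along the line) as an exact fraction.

t = 1/7

Choose coordinates V = (0, 0), Z = (1, 0), A = (0, 1), E = (5, -3).
1. F is the centroid of triangle ZEV ⇒ F = (2, -1)
2. D is where the line through A parallel to FV meets line ZV ⇒ D = (2, 0)
3. X is the centroid of triangle VAZ ⇒ X = (1/3, 1/3)
4. P is the midpoint of DA ⇒ P = (1, 1/2)
5. H lies on line AV with AH:HV = 2:1 ⇒ H = (0, 1/3)
through Z parallel to HX: direction (1/3, 0); meets PE at G = (11/7, 0)
G = P + t·(E−P) with t = 1/7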